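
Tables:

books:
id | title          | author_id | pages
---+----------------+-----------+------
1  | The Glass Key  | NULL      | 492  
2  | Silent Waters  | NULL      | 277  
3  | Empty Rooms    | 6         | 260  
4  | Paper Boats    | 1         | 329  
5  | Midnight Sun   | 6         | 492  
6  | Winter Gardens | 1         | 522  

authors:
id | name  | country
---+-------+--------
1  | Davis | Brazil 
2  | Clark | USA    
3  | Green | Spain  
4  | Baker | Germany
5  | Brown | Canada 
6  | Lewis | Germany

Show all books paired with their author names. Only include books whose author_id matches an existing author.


INNER JOIN keeps only books rows whose author_id matches an id in authors. Walk through each book:
  - book 1 (The Glass Key): author_id=NULL, no match -> dropped
  - book 2 (Silent Waters): author_id=NULL, no match -> dropped
  - book 3 (Empty Rooms): author_id=6 -> matches Lewis
  - book 4 (Paper Boats): author_id=1 -> matches Davis
  - book 5 (Midnight Sun): author_id=6 -> matches Lewis
  - book 6 (Winter Gardens): author_id=1 -> matches Davis
So 2 of 6 rows are dropped.

SQL:
SELECT a.title, b.name AS author
FROM books a
INNER JOIN authors b ON a.author_id = b.id

Result:
title          | author
---------------+-------
Empty Rooms    | Lewis 
Paper Boats    | Davis 
Midnight Sun   | Lewis 
Winter Gardens | Davis 


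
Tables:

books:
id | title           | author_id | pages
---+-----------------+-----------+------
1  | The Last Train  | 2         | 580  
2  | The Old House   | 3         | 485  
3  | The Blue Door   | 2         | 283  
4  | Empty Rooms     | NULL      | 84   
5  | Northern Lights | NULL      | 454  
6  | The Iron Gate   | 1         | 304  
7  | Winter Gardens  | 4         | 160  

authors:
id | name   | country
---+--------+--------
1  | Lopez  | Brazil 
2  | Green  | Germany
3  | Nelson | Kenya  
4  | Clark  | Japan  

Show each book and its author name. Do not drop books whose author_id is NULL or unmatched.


LEFT JOIN keeps every row from books (the left table); where author_id has no match in authors, the author columns become NULL. Walk through each book:
  - book 1 (The Last Train): author_id=2 -> matches Green
  - book 2 (The Old House): author_id=3 -> matches Nelson
  - book 3 (The Blue Door): author_id=2 -> matches Green
  - book 4 (Empty Rooms): author_id=NULL, no match -> kept with NULL
  - book 5 (Northern Lights): author_id=NULL, no match -> kept with NULL
  - book 6 (The Iron Gate): author_id=1 -> matches Lopez
  - book 7 (Winter Gardens): author_id=4 -> matches Clark
All 7 rows appear; 2 have NULL author.

SQL:
SELECT a.title, b.name AS author
FROM books a
LEFT JOIN authors b ON a.author_id = b.id

Result:
title           | author
----------------+-------
The Last Train  | Green 
The Old House   | Nelson
The Blue Door   | Green 
Empty Rooms     | NULL  
Northern Lights | NULL  
The Iron Gate   | Lopez 
Winter Gardens  | Clark 


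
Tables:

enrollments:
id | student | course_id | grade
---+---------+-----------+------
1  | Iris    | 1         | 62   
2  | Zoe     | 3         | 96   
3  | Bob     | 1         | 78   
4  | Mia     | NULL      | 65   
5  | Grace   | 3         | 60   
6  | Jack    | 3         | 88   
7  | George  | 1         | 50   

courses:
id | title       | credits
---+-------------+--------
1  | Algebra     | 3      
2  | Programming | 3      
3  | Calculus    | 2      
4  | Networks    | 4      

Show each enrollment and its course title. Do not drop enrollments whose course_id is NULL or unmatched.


LEFT JOIN keeps every row from enrollments (the left table); where course_id has no match in courses, the course columns become NULL. Walk through each enrollment:
  - enrollment 1 (Iris): course_id=1 -> matches Algebra
  - enrollment 2 (Zoe): course_id=3 -> matches Calculus
  - enrollment 3 (Bob): course_id=1 -> matches Algebra
  - enrollment 4 (Mia): course_id=NULL, no match -> kept with NULL
  - enrollment 5 (Grace): course_id=3 -> matches Calculus
  - enrollment 6 (Jack): course_id=3 -> matches Calculus
  - enrollment 7 (George): course_id=1 -> matches Algebra
All 7 rows appear; 1 has NULL course.

SQL:
SELECT a.student, b.title AS course
FROM enrollments a
LEFT JOIN courses b ON a.course_id = b.id

Result:
student | course  
--------+---------
Iris    | Algebra 
Zoe     | Calculus
Bob     | Algebra 
Mia     | NULL    
Grace   | Calculus
Jack    | Calculus
George  | Algebra 


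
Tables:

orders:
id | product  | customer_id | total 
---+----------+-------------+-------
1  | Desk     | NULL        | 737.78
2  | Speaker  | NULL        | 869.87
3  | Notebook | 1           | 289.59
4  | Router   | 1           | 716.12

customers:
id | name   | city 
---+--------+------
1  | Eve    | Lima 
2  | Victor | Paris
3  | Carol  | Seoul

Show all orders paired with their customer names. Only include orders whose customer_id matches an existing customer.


INNER JOIN keeps only orders rows whose customer_id matches an id in customers. Walk through each order:
  - order 1 (Desk): customer_id=NULL, no match -> dropped
  - order 2 (Speaker): customer_id=NULL, no match -> dropped
  - order 3 (Notebook): customer_id=1 -> matches Eve
  - order 4 (Router): customer_id=1 -> matches Eve
So 2 of 4 rows are dropped.

SQL:
SELECT a.product, b.name AS customer
FROM orders a
INNER JOIN customers b ON a.customer_id = b.id

Result:
product  | customer
---------+---------
Notebook | Eve     
Router   | Eve     


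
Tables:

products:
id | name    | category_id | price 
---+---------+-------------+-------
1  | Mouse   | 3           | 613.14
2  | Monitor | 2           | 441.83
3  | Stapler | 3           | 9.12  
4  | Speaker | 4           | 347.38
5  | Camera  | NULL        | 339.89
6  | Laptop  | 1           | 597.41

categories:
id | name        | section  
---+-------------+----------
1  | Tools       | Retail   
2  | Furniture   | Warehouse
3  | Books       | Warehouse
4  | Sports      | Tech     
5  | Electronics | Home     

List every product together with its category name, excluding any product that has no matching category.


INNER JOIN keeps only products rows whose category_id matches an id in categories. Walk through each product:
  - product 1 (Mouse): category_id=3 -> matches Books
  - product 2 (Monitor): category_id=2 -> matches Furniture
  - product 3 (Stapler): category_id=3 -> matches Books
  - product 4 (Speaker): category_id=4 -> matches Sports
  - product 5 (Camera): category_id=NULL, no match -> dropped
  - product 6 (Laptop): category_id=1 -> matches Tools
So 1 of 6 rows is dropped.

SQL:
SELECT a.name, b.name AS category
FROM products a
INNER JOIN categories b ON a.category_id = b.id

Result:
name    | category 
--------+----------
Mouse   | Books    
Monitor | Furniture
Stapler | Books    
Speaker | Sports   
Laptop  | Tools    


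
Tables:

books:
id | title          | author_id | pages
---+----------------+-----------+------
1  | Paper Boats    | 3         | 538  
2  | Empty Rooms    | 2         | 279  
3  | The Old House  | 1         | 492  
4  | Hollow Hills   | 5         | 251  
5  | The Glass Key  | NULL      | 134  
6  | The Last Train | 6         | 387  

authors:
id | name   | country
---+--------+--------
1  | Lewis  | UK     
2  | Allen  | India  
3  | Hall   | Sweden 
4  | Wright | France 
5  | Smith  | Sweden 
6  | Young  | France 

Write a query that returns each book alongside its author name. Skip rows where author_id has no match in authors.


INNER JOIN keeps only books rows whose author_id matches an id in authors. Walk through each book:
  - book 1 (Paper Boats): author_id=3 -> matches Hall
  - book 2 (Empty Rooms): author_id=2 -> matches Allen
  - book 3 (The Old House): author_id=1 -> matches Lewis
  - book 4 (Hollow Hills): author_id=5 -> matches Smith
  - book 5 (The Glass Key): author_id=NULL, no match -> dropped
  - book 6 (The Last Train): author_id=6 -> matches Young
So 1 of 6 rows is dropped.

SQL:
SELECT a.title, b.name AS author
FROM books a
INNER JOIN authors b ON a.author_id = b.id

Result:
title          | author
---------------+-------
Paper Boats    | Hall  
Empty Rooms    | Allen 
The Old House  | Lewis 
Hollow Hills   | Smith 
The Last Train | Young 


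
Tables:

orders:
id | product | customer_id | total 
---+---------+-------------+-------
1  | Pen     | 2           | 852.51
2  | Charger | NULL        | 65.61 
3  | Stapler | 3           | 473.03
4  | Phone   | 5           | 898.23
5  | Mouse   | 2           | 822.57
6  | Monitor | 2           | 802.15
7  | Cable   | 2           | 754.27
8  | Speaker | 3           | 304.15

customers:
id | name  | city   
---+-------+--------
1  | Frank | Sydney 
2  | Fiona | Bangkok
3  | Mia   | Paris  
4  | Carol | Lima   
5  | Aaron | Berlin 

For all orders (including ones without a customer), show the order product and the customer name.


LEFT JOIN keeps every row from orders (the left table); where customer_id has no match in customers, the customer columns become NULL. Walk through each order:
  - order 1 (Pen): customer_id=2 -> matches Fiona
  - order 2 (Charger): customer_id=NULL, no match -> kept with NULL
  - order 3 (Stapler): customer_id=3 -> matches Mia
  - order 4 (Phone): customer_id=5 -> matches Aaron
  - order 5 (Mouse): customer_id=2 -> matches Fiona
  - order 6 (Monitor): customer_id=2 -> matches Fiona
  - order 7 (Cable): customer_id=2 -> matches Fiona
  - order 8 (Speaker): customer_id=3 -> matches Mia
All 8 rows appear; 1 has NULL customer.

SQL:
SELECT a.product, b.name AS customer
FROM orders a
LEFT JOIN customers b ON a.customer_id = b.id

Result:
product | customer
--------+---------
Pen     | Fiona   
Charger | NULL    
Stapler | Mia     
Phone   | Aaron   
Mouse   | Fiona   
Monitor | Fiona   
Cable   | Fiona   
Speaker | Mia     


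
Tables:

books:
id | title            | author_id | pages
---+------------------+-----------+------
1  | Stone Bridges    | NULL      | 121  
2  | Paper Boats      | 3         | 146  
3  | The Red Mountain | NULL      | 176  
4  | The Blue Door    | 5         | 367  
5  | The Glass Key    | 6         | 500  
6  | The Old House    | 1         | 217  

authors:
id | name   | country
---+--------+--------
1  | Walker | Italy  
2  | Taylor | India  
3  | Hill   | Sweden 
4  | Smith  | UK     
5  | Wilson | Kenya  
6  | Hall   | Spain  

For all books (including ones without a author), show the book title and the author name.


LEFT JOIN keeps every row from books (the left table); where author_id has no match in authors, the author columns become NULL. Walk through each book:
  - book 1 (Stone Bridges): author_id=NULL, no match -> kept with NULL
  - book 2 (Paper Boats): author_id=3 -> matches Hill
  - book 3 (The Red Mountain): author_id=NULL, no match -> kept with NULL
  - book 4 (The Blue Door): author_id=5 -> matches Wilson
  - book 5 (The Glass Key): author_id=6 -> matches Hall
  - book 6 (The Old House): author_id=1 -> matches Walker
All 6 rows appear; 2 have NULL author.

SQL:
SELECT a.title, b.name AS author
FROM books a
LEFT JOIN authors b ON a.author_id = b.id

Result:
title            | author
-----------------+-------
Stone Bridges    | NULL  
Paper Boats      | Hill  
The Red Mountain | NULL  
The Blue Door    | Wilson
The Glass Key    | Hall  
The Old House    | Walker


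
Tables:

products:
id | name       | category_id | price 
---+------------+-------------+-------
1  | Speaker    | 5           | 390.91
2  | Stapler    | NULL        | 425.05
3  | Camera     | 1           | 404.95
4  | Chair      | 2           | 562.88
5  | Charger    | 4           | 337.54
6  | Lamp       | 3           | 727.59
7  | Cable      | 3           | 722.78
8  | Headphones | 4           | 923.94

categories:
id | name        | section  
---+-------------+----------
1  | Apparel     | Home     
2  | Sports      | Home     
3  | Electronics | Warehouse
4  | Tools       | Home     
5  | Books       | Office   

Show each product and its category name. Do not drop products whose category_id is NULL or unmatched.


LEFT JOIN keeps every row from products (the left table); where category_id has no match in categories, the category columns become NULL. Walk through each product:
  - product 1 (Speaker): category_id=5 -> matches Books
  - product 2 (Stapler): category_id=NULL, no match -> kept with NULL
  - product 3 (Camera): category_id=1 -> matches Apparel
  - product 4 (Chair): category_id=2 -> matches Sports
  - product 5 (Charger): category_id=4 -> matches Tools
  - product 6 (Lamp): category_id=3 -> matches Electronics
  - product 7 (Cable): category_id=3 -> matches Electronics
  - product 8 (Headphones): category_id=4 -> matches Tools
All 8 rows appear; 1 has NULL category.

SQL:
SELECT a.name, b.name AS category
FROM products a
LEFT JOIN categories b ON a.category_id = b.id

Result:
name       | category   
-----------+------------
Speaker    | Books      
Stapler    | NULL       
Camera     | Apparel    
Chair      | Sports     
Charger    | Tools      
Lamp       | Electronics
Cable      | Electronics
Headphones | Tools      


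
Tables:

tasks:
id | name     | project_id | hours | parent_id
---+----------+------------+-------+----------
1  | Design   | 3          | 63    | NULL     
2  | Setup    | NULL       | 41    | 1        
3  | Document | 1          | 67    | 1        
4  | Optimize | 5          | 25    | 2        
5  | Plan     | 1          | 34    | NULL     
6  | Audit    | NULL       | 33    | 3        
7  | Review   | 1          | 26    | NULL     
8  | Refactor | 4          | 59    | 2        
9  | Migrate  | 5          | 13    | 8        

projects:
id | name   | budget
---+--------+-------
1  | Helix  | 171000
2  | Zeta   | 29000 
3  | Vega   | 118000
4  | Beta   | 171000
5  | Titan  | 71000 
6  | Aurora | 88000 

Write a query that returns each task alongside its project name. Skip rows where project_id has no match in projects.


INNER JOIN keeps only tasks rows whose project_id matches an id in projects. Walk through each task:
  - task 1 (Design): project_id=3 -> matches Vega
  - task 2 (Setup): project_id=NULL, no match -> dropped
  - task 3 (Document): project_id=1 -> matches Helix
  - task 4 (Optimize): project_id=5 -> matches Titan
  - task 5 (Plan): project_id=1 -> matches Helix
  - task 6 (Audit): project_id=NULL, no match -> dropped
  - task 7 (Review): project_id=1 -> matches Helix
  - task 8 (Refactor): project_id=4 -> matches Beta
  - task 9 (Migrate): project_id=5 -> matches Titan
So 2 of 9 rows are dropped.

SQL:
SELECT a.name, b.name AS project
FROM tasks a
INNER JOIN projects b ON a.project_id = b.id

Result:
name     | project
---------+--------
Design   | Vega   
Document | Helix  
Optimize | Titan  
Plan     | Helix  
Review   | Helix  
Refactor | Beta   
Migrate  | Titan  


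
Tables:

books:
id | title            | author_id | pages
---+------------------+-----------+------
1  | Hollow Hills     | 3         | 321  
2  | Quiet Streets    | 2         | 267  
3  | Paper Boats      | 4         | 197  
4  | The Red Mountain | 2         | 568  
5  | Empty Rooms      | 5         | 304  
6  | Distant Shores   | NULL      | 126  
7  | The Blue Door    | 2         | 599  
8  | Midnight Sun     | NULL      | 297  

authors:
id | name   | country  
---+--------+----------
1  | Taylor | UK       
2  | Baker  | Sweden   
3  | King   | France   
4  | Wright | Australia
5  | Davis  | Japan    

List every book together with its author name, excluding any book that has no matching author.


INNER JOIN keeps only books rows whose author_id matches an id in authors. Walk through each book:
  - book 1 (Hollow Hills): author_id=3 -> matches King
  - book 2 (Quiet Streets): author_id=2 -> matches Baker
  - book 3 (Paper Boats): author_id=4 -> matches Wright
  - book 4 (The Red Mountain): author_id=2 -> matches Baker
  - book 5 (Empty Rooms): author_id=5 -> matches Davis
  - book 6 (Distant Shores): author_id=NULL, no match -> dropped
  - book 7 (The Blue Door): author_id=2 -> matches Baker
  - book 8 (Midnight Sun): author_id=NULL, no match -> dropped
So 2 of 8 rows are dropped.

SQL:
SELECT a.title, b.name AS author
FROM books a
INNER JOIN authors b ON a.author_id = b.id

Result:
title            | author
-----------------+-------
Hollow Hills     | King  
Quiet Streets    | Baker 
Paper Boats      | Wright
The Red Mountain | Baker 
Empty Rooms      | Davis 
The Blue Door    | Baker 


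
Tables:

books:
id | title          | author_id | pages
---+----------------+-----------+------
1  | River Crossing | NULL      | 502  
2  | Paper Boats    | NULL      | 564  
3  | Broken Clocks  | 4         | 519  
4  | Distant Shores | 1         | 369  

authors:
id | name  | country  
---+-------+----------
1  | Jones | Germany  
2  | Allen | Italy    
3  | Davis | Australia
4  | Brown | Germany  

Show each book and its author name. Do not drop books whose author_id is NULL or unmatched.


LEFT JOIN keeps every row from books (the left table); where author_id has no match in authors, the author columns become NULL. Walk through each book:
  - book 1 (River Crossing): author_id=NULL, no match -> kept with NULL
  - book 2 (Paper Boats): author_id=NULL, no match -> kept with NULL
  - book 3 (Broken Clocks): author_id=4 -> matches Brown
  - book 4 (Distant Shores): author_id=1 -> matches Jones
All 4 rows appear; 2 have NULL author.

SQL:
SELECT a.title, b.name AS author
FROM books a
LEFT JOIN authors b ON a.author_id = b.id

Result:
title          | author
---------------+-------
River Crossing | NULL  
Paper Boats    | NULL  
Broken Clocks  | Brown 
Distant Shores | Jones 


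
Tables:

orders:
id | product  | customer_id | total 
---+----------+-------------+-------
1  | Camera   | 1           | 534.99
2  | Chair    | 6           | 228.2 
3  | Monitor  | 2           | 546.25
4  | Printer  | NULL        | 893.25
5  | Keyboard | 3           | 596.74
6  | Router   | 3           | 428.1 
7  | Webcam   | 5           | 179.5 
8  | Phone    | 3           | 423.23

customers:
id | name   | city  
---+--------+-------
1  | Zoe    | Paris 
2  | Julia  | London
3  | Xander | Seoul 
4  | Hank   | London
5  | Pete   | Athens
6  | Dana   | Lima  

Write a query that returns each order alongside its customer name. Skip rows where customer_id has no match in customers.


INNER JOIN keeps only orders rows whose customer_id matches an id in customers. Walk through each order:
  - order 1 (Camera): customer_id=1 -> matches Zoe
  - order 2 (Chair): customer_id=6 -> matches Dana
  - order 3 (Monitor): customer_id=2 -> matches Julia
  - order 4 (Printer): customer_id=NULL, no match -> dropped
  - order 5 (Keyboard): customer_id=3 -> matches Xander
  - order 6 (Router): customer_id=3 -> matches Xander
  - order 7 (Webcam): customer_id=5 -> matches Pete
  - order 8 (Phone): customer_id=3 -> matches Xander
So 1 of 8 rows is dropped.

SQL:
SELECT a.product, b.name AS customer
FROM orders a
INNER JOIN customers b ON a.customer_id = b.id

Result:
product  | customer
---------+---------
Camera   | Zoe     
Chair    | Dana    
Monitor  | Julia   
Keyboard | Xander  
Router   | Xander  
Webcam   | Pete    
Phone    | Xander  


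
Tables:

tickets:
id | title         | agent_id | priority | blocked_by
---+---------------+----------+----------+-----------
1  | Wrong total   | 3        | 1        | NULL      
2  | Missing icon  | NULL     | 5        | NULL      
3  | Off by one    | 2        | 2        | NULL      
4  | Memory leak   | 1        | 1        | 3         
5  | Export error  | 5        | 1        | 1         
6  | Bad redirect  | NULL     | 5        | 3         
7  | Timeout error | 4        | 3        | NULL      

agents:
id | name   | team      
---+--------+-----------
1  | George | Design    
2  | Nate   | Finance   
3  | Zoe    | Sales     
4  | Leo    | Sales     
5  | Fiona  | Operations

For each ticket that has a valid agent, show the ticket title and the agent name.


INNER JOIN keeps only tickets rows whose agent_id matches an id in agents. Walk through each ticket:
  - ticket 1 (Wrong total): agent_id=3 -> matches Zoe
  - ticket 2 (Missing icon): agent_id=NULL, no match -> dropped
  - ticket 3 (Off by one): agent_id=2 -> matches Nate
  - ticket 4 (Memory leak): agent_id=1 -> matches George
  - ticket 5 (Export error): agent_id=5 -> matches Fiona
  - ticket 6 (Bad redirect): agent_id=NULL, no match -> dropped
  - ticket 7 (Timeout error): agent_id=4 -> matches Leo
So 2 of 7 rows are dropped.

SQL:
SELECT a.title, b.name AS agent
FROM tickets a
INNER JOIN agents b ON a.agent_id = b.id

Result:
title         | agent 
--------------+-------
Wrong total   | Zoe   
Off by one    | Nate  
Memory leak   | George
Export error  | Fiona 
Timeout error | Leo   


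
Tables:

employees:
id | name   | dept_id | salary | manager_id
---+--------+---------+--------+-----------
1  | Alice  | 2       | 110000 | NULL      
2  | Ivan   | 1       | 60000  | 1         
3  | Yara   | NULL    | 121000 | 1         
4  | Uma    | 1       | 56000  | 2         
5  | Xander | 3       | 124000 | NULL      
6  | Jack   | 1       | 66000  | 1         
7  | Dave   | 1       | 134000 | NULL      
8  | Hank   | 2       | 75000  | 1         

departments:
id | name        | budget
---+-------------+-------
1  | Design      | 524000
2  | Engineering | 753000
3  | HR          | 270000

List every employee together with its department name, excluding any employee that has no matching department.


INNER JOIN keeps only employees rows whose dept_id matches an id in departments. Walk through each employee:
  - employee 1 (Alice): dept_id=2 -> matches Engineering
  - employee 2 (Ivan): dept_id=1 -> matches Design
  - employee 3 (Yara): dept_id=NULL, no match -> dropped
  - employee 4 (Uma): dept_id=1 -> matches Design
  - employee 5 (Xander): dept_id=3 -> matches HR
  - employee 6 (Jack): dept_id=1 -> matches Design
  - employee 7 (Dave): dept_id=1 -> matches Design
  - employee 8 (Hank): dept_id=2 -> matches Engineering
So 1 of 8 rows is dropped.

SQL:
SELECT a.name, b.name AS department
FROM employees a
INNER JOIN departments b ON a.dept_id = b.id

Result:
name   | department 
-------+------------
Alice  | Engineering
Ivan   | Design     
Uma    | Design     
Xander | HR         
Jack   | Design     
Dave   | Design     
Hank   | Engineering


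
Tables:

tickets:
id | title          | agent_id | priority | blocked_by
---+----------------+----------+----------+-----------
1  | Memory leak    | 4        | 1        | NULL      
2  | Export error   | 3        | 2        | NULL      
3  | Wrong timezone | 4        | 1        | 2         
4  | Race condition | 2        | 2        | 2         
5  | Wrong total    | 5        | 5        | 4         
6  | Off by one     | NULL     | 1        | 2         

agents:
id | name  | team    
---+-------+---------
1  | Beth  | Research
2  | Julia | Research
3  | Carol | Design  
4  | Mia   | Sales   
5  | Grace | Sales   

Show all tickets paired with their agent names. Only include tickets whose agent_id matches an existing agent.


INNER JOIN keeps only tickets rows whose agent_id matches an id in agents. Walk through each ticket:
  - ticket 1 (Memory leak): agent_id=4 -> matches Mia
  - ticket 2 (Export error): agent_id=3 -> matches Carol
  - ticket 3 (Wrong timezone): agent_id=4 -> matches Mia
  - ticket 4 (Race condition): agent_id=2 -> matches Julia
  - ticket 5 (Wrong total): agent_id=5 -> matches Grace
  - ticket 6 (Off by one): agent_id=NULL, no match -> dropped
So 1 of 6 rows is dropped.

SQL:
SELECT a.title, b.name AS agent
FROM tickets a
INNER JOIN agents b ON a.agent_id = b.id

Result:
title          | agent
---------------+------
Memory leak    | Mia  
Export error   | Carol
Wrong timezone | Mia  
Race condition | Julia
Wrong total    | Grace


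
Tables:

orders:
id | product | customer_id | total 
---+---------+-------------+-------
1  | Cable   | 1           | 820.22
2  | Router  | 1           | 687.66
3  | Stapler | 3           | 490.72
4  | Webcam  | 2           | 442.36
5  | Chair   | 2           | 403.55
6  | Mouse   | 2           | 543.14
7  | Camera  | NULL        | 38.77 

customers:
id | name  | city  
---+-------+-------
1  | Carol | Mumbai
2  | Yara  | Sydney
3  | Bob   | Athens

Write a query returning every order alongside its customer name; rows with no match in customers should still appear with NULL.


LEFT JOIN keeps every row from orders (the left table); where customer_id has no match in customers, the customer columns become NULL. Walk through each order:
  - order 1 (Cable): customer_id=1 -> matches Carol
  - order 2 (Router): customer_id=1 -> matches Carol
  - order 3 (Stapler): customer_id=3 -> matches Bob
  - order 4 (Webcam): customer_id=2 -> matches Yara
  - order 5 (Chair): customer_id=2 -> matches Yara
  - order 6 (Mouse): customer_id=2 -> matches Yara
  - order 7 (Camera): customer_id=NULL, no match -> kept with NULL
All 7 rows appear; 1 has NULL customer.

SQL:
SELECT a.product, b.name AS customer
FROM orders a
LEFT JOIN customers b ON a.customer_id = b.id

Result:
product | customer
--------+---------
Cable   | Carol   
Router  | Carol   
Stapler | Bob     
Webcam  | Yara    
Chair   | Yara    
Mouse   | Yara    
Camera  | NULL    


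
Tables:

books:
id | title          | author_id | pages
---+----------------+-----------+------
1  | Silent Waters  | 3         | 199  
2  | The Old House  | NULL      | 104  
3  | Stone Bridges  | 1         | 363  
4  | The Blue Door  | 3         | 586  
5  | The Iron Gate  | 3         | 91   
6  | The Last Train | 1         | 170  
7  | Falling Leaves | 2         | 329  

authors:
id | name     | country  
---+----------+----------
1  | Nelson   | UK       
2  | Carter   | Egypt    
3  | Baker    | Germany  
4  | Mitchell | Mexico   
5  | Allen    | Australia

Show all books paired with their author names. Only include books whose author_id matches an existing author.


INNER JOIN keeps only books rows whose author_id matches an id in authors. Walk through each book:
  - book 1 (Silent Waters): author_id=3 -> matches Baker
  - book 2 (The Old House): author_id=NULL, no match -> dropped
  - book 3 (Stone Bridges): author_id=1 -> matches Nelson
  - book 4 (The Blue Door): author_id=3 -> matches Baker
  - book 5 (The Iron Gate): author_id=3 -> matches Baker
  - book 6 (The Last Train): author_id=1 -> matches Nelson
  - book 7 (Falling Leaves): author_id=2 -> matches Carter
So 1 of 7 rows is dropped.

SQL:
SELECT a.title, b.name AS author
FROM books a
INNER JOIN authors b ON a.author_id = b.id

Result:
title          | author
---------------+-------
Silent Waters  | Baker 
Stone Bridges  | Nelson
The Blue Door  | Baker 
The Iron Gate  | Baker 
The Last Train | Nelson
Falling Leaves | Carter


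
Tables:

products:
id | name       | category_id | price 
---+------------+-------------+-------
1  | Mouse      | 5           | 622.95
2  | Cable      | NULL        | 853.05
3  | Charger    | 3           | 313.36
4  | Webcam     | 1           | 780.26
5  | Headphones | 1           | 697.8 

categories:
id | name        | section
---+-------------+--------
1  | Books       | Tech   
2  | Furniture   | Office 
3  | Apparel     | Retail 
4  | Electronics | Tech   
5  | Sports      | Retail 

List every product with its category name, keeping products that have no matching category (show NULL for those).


LEFT JOIN keeps every row from products (the left table); where category_id has no match in categories, the category columns become NULL. Walk through each product:
  - product 1 (Mouse): category_id=5 -> matches Sports
  - product 2 (Cable): category_id=NULL, no match -> kept with NULL
  - product 3 (Charger): category_id=3 -> matches Apparel
  - product 4 (Webcam): category_id=1 -> matches Books
  - product 5 (Headphones): category_id=1 -> matches Books
All 5 rows appear; 1 has NULL category.

SQL:
SELECT a.name, b.name AS category
FROM products a
LEFT JOIN categories b ON a.category_id = b.id

Result:
name       | category
-----------+---------
Mouse      | Sports  
Cable      | NULL    
Charger    | Apparel 
Webcam     | Books   
Headphones | Books   


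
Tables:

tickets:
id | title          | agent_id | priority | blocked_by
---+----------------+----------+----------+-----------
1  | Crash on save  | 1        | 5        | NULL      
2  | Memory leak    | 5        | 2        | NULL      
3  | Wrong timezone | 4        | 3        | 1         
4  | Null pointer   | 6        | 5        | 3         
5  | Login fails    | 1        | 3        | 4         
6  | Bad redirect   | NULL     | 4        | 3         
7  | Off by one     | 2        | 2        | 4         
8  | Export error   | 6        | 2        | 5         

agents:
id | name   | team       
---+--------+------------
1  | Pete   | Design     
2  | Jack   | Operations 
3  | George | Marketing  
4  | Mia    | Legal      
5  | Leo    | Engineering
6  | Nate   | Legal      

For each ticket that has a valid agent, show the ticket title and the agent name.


INNER JOIN keeps only tickets rows whose agent_id matches an id in agents. Walk through each ticket:
  - ticket 1 (Crash on save): agent_id=1 -> matches Pete
  - ticket 2 (Memory leak): agent_id=5 -> matches Leo
  - ticket 3 (Wrong timezone): agent_id=4 -> matches Mia
  - ticket 4 (Null pointer): agent_id=6 -> matches Nate
  - ticket 5 (Login fails): agent_id=1 -> matches Pete
  - ticket 6 (Bad redirect): agent_id=NULL, no match -> dropped
  - ticket 7 (Off by one): agent_id=2 -> matches Jack
  - ticket 8 (Export error): agent_id=6 -> matches Nate
So 1 of 8 rows is dropped.

SQL:
SELECT a.title, b.name AS agent
FROM tickets a
INNER JOIN agents b ON a.agent_id = b.id

Result:
title          | agent
---------------+------
Crash on save  | Pete 
Memory leak    | Leo  
Wrong timezone | Mia  
Null pointer   | Nate 
Login fails    | Pete 
Off by one     | Jack 
Export error   | Nate 


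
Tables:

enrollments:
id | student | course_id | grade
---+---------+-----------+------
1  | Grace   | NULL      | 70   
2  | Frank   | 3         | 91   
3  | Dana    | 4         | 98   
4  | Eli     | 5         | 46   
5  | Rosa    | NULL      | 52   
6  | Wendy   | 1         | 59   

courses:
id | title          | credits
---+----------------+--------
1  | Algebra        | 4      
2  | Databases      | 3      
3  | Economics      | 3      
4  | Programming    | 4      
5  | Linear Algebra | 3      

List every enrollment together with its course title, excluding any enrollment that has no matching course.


INNER JOIN keeps only enrollments rows whose course_id matches an id in courses. Walk through each enrollment:
  - enrollment 1 (Grace): course_id=NULL, no match -> dropped
  - enrollment 2 (Frank): course_id=3 -> matches Economics
  - enrollment 3 (Dana): course_id=4 -> matches Programming
  - enrollment 4 (Eli): course_id=5 -> matches Linear Algebra
  - enrollment 5 (Rosa): course_id=NULL, no match -> dropped
  - enrollment 6 (Wendy): course_id=1 -> matches Algebra
So 2 of 6 rows are dropped.

SQL:
SELECT a.student, b.title AS course
FROM enrollments a
INNER JOIN courses b ON a.course_id = b.id

Result:
student | course        
--------+---------------
Frank   | Economics     
Dana    | Programming   
Eli     | Linear Algebra
Wendy   | Algebra       


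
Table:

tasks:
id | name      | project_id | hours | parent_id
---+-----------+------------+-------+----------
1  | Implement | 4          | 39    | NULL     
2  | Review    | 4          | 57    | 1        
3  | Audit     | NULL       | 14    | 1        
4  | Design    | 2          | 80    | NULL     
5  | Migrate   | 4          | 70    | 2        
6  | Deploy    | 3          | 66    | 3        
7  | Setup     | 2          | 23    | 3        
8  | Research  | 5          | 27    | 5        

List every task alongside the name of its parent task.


This is a self-join: tasks is joined to a second copy of itself, matching each row's parent_id to another row's id. Use LEFT JOIN so rows with parent_id=NULL are kept.
  - task 1 (Implement): parent_id=NULL -> NULL
  - task 2 (Review): parent_id=1 -> Implement
  - task 3 (Audit): parent_id=1 -> Implement
  - task 4 (Design): parent_id=NULL -> NULL
  - task 5 (Migrate): parent_id=2 -> Review
  - task 6 (Deploy): parent_id=3 -> Audit
  - task 7 (Setup): parent_id=3 -> Audit
  - task 8 (Research): parent_id=5 -> Migrate

SQL:
SELECT a.name AS item, b.name AS parent
FROM tasks a
LEFT JOIN tasks b ON a.parent_id = b.id

Result:
item      | parent   
----------+----------
Implement | NULL     
Review    | Implement
Audit     | Implement
Design    | NULL     
Migrate   | Review   
Deploy    | Audit    
Setup     | Audit    
Research  | Migrate  


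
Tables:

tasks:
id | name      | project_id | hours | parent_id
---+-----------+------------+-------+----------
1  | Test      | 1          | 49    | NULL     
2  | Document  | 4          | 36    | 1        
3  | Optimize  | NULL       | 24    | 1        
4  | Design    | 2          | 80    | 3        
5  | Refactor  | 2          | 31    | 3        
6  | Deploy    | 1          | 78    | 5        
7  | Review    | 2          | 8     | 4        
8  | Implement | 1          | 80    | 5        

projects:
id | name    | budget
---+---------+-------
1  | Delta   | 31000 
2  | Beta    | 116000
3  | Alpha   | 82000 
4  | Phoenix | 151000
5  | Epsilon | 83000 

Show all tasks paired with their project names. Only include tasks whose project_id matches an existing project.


INNER JOIN keeps only tasks rows whose project_id matches an id in projects. Walk through each task:
  - task 1 (Test): project_id=1 -> matches Delta
  - task 2 (Document): project_id=4 -> matches Phoenix
  - task 3 (Optimize): project_id=NULL, no match -> dropped
  - task 4 (Design): project_id=2 -> matches Beta
  - task 5 (Refactor): project_id=2 -> matches Beta
  - task 6 (Deploy): project_id=1 -> matches Delta
  - task 7 (Review): project_id=2 -> matches Beta
  - task 8 (Implement): project_id=1 -> matches Delta
So 1 of 8 rows is dropped.

SQL:
SELECT a.name, b.name AS project
FROM tasks a
INNER JOIN projects b ON a.project_id = b.id

Result:
name      | project
----------+--------
Test      | Delta  
Document  | Phoenix
Design    | Beta   
Refactor  | Beta   
Deploy    | Delta  
Review    | Beta   
Implement | Delta  


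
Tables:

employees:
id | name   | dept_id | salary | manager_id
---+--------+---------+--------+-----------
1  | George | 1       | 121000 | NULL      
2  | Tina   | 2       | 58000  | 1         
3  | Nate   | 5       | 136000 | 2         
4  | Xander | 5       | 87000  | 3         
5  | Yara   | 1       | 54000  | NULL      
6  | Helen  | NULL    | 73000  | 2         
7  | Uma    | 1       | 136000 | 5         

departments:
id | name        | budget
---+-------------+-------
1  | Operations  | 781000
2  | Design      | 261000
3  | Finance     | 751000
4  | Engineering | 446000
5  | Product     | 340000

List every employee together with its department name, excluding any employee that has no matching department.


INNER JOIN keeps only employees rows whose dept_id matches an id in departments. Walk through each employee:
  - employee 1 (George): dept_id=1 -> matches Operations
  - employee 2 (Tina): dept_id=2 -> matches Design
  - employee 3 (Nate): dept_id=5 -> matches Product
  - employee 4 (Xander): dept_id=5 -> matches Product
  - employee 5 (Yara): dept_id=1 -> matches Operations
  - employee 6 (Helen): dept_id=NULL, no match -> dropped
  - employee 7 (Uma): dept_id=1 -> matches Operations
So 1 of 7 rows is dropped.

SQL:
SELECT a.name, b.name AS department
FROM employees a
INNER JOIN departments b ON a.dept_id = b.id

Result:
name   | department
-------+-----------
George | Operations
Tina   | Design    
Nate   | Product   
Xander | Product   
Yara   | Operations
Uma    | Operations


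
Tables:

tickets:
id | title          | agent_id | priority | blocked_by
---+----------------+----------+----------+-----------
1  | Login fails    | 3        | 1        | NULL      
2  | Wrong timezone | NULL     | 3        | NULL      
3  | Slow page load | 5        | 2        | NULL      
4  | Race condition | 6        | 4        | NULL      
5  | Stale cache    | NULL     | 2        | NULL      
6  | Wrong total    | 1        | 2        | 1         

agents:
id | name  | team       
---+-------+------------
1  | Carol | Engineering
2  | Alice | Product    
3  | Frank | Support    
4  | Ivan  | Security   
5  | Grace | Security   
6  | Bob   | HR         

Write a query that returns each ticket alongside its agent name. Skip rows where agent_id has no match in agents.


INNER JOIN keeps only tickets rows whose agent_id matches an id in agents. Walk through each ticket:
  - ticket 1 (Login fails): agent_id=3 -> matches Frank
  - ticket 2 (Wrong timezone): agent_id=NULL, no match -> dropped
  - ticket 3 (Slow page load): agent_id=5 -> matches Grace
  - ticket 4 (Race condition): agent_id=6 -> matches Bob
  - ticket 5 (Stale cache): agent_id=NULL, no match -> dropped
  - ticket 6 (Wrong total): agent_id=1 -> matches Carol
So 2 of 6 rows are dropped.

SQL:
SELECT a.title, b.name AS agent
FROM tickets a
INNER JOIN agents b ON a.agent_id = b.id

Result:
title          | agent
---------------+------
Login fails    | Frank
Slow page load | Grace
Race condition | Bob  
Wrong total    | Carol


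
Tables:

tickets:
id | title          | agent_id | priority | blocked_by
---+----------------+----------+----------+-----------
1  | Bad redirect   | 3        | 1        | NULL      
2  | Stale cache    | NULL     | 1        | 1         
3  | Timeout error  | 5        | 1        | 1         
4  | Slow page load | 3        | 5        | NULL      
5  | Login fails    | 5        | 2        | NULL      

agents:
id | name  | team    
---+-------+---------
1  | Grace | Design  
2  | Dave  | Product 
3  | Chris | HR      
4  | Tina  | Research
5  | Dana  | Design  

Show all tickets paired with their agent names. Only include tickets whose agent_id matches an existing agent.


INNER JOIN keeps only tickets rows whose agent_id matches an id in agents. Walk through each ticket:
  - ticket 1 (Bad redirect): agent_id=3 -> matches Chris
  - ticket 2 (Stale cache): agent_id=NULL, no match -> dropped
  - ticket 3 (Timeout error): agent_id=5 -> matches Dana
  - ticket 4 (Slow page load): agent_id=3 -> matches Chris
  - ticket 5 (Login fails): agent_id=5 -> matches Dana
So 1 of 5 rows is dropped.

SQL:
SELECT a.title, b.name AS agent
FROM tickets a
INNER JOIN agents b ON a.agent_id = b.id

Result:
title          | agent
---------------+------
Bad redirect   | Chris
Timeout error  | Dana 
Slow page load | Chris
Login fails    | Dana 


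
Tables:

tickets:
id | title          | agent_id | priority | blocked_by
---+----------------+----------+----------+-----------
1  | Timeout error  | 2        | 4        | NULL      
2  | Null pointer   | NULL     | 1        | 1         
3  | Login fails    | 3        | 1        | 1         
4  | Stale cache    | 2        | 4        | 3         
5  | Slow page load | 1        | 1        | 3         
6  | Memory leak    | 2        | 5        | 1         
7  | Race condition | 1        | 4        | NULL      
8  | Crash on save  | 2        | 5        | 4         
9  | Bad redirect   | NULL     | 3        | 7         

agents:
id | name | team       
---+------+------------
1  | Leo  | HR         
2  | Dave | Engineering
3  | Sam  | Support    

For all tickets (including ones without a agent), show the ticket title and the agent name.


LEFT JOIN keeps every row from tickets (the left table); where agent_id has no match in agents, the agent columns become NULL. Walk through each ticket:
  - ticket 1 (Timeout error): agent_id=2 -> matches Dave
  - ticket 2 (Null pointer): agent_id=NULL, no match -> kept with NULL
  - ticket 3 (Login fails): agent_id=3 -> matches Sam
  - ticket 4 (Stale cache): agent_id=2 -> matches Dave
  - ticket 5 (Slow page load): agent_id=1 -> matches Leo
  - ticket 6 (Memory leak): agent_id=2 -> matches Dave
  - ticket 7 (Race condition): agent_id=1 -> matches Leo
  - ticket 8 (Crash on save): agent_id=2 -> matches Dave
  - ticket 9 (Bad redirect): agent_id=NULL, no match -> kept with NULL
All 9 rows appear; 2 have NULL agent.

SQL:
SELECT a.title, b.name AS agent
FROM tickets a
LEFT JOIN agents b ON a.agent_id = b.id

Result:
title          | agent
---------------+------
Timeout error  | Dave 
Null pointer   | NULL 
Login fails    | Sam  
Stale cache    | Dave 
Slow page load | Leo  
Memory leak    | Dave 
Race condition | Leo  
Crash on save  | Dave 
Bad redirect   | NULL 
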